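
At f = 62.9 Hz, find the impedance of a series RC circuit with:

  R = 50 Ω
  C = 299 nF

Step 1 — Angular frequency: ω = 2π·f = 2π·62.9 = 395.2 rad/s.
Step 2 — Component impedances:
  R: Z = R = 50 Ω
  C: Z = 1/(jωC) = -j/(ω·C) = 0 - j8462 Ω
Step 3 — Series combination: Z_total = R + C = 50 - j8462 Ω = 8463∠-89.7° Ω.

Z = 50 - j8462 Ω = 8463∠-89.7° Ω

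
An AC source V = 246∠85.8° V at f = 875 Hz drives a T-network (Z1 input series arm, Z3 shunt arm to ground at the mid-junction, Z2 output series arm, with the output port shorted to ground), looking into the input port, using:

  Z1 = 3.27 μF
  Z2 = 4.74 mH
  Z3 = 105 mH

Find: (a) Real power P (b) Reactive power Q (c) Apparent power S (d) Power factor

Step 1 — Angular frequency: ω = 2π·f = 2π·875 = 5498 rad/s.
Step 2 — Component impedances:
  Z1: Z = 1/(jωC) = -j/(ω·C) = 0 - j55.62 Ω
  Z2: Z = jωL = j·5498·0.00474 = 0 + j26.06 Ω
  Z3: Z = jωL = j·5498·0.105 = 0 + j577.3 Ω
Step 3 — With the output port shorted to ground, the output series arm Z2 runs from the junction to ground; the shunt arm Z3 also runs from the junction to ground. They appear in parallel: Z3 || Z2 = 0 + j24.93 Ω.
Step 4 — Series with input arm Z1: Z_in = Z1 + (Z3 || Z2) = 0 - j30.69 Ω = 30.69∠-90.0° Ω.
Step 5 — Source phasor: V = 246∠85.8° V = 18.02 + j245.3 V.
Step 6 — Current: I = V / Z = -7.994 + j0.587 A = 8.016∠175.8° A.
Step 7 — Complex power: S = V·I* = 0 - j1972 VA.
Step 8 — Real power: P = Re(S) = 0 W.
Step 9 — Reactive power: Q = Im(S) = -1972 VAR.
Step 10 — Apparent power: |S| = 1972 VA.
Step 11 — Power factor: PF = P/|S| = 0 (leading).

(a) P = 0 W  (b) Q = -1972 VAR  (c) S = 1972 VA  (d) PF = 0 (leading)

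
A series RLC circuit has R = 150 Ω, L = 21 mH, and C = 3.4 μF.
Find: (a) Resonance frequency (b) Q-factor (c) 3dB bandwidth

Step 1 — Resonance: ω₀ = 1/√(LC) = 1/√(0.021·3.4e-06) = 3742 rad/s.
Step 2 — f₀ = ω₀/(2π) = 595.6 Hz.
Step 3 — Series Q: Q = ω₀L/R = 3742·0.021/150 = 0.5239.
Step 4 — Bandwidth: Δω = ω₀/Q = 7143 rad/s; BW = Δω/(2π) = 1137 Hz.

(a) f₀ = 595.6 Hz  (b) Q = 0.5239  (c) BW = 1137 Hz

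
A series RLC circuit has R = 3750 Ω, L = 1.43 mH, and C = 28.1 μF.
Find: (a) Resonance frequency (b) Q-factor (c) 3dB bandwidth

Step 1 — Resonance: ω₀ = 1/√(LC) = 1/√(0.00143·2.81e-05) = 4989 rad/s.
Step 2 — f₀ = ω₀/(2π) = 794 Hz.
Step 3 — Series Q: Q = ω₀L/R = 4989·0.00143/3750 = 0.001902.
Step 4 — Bandwidth: Δω = ω₀/Q = 2.622e+06 rad/s; BW = Δω/(2π) = 4.174e+05 Hz.

(a) f₀ = 794 Hz  (b) Q = 0.001902  (c) BW = 4.174e+05 Hz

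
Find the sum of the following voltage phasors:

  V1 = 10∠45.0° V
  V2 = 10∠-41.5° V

Step 1 — Convert each phasor to rectangular form:
  V1 = 10·(cos(45.0°) + j·sin(45.0°)) = 7.071 + j7.071 V
  V2 = 10·(cos(-41.5°) + j·sin(-41.5°)) = 7.49 - j6.626 V
Step 2 — Sum components: V_total = 14.56 + j0.4449 V.
Step 3 — Convert to polar: |V_total| = 14.57 V, ∠V_total = 1.7°.

V_total = 14.57∠1.7° V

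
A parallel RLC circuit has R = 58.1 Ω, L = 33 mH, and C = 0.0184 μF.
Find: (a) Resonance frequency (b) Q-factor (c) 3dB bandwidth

Step 1 — Resonance: ω₀ = 1/√(LC) = 1/√(0.033·1.84e-08) = 4.058e+04 rad/s.
Step 2 — f₀ = ω₀/(2π) = 6459 Hz.
Step 3 — Parallel Q: Q = R/(ω₀L) = 58.1/(4.058e+04·0.033) = 0.04338.
Step 4 — Bandwidth: Δω = ω₀/Q = 9.354e+05 rad/s; BW = Δω/(2π) = 1.489e+05 Hz.

(a) f₀ = 6459 Hz  (b) Q = 0.04338  (c) BW = 1.489e+05 Hz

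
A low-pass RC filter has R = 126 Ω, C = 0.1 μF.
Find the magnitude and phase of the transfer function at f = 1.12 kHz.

Step 1 — Angular frequency: ω = 2π·1120 = 7037 rad/s.
Step 2 — Transfer function: H(jω) = 1/(1 + jωRC).
Step 3 — Denominator: 1 + jωRC = 1 + j·7037·126·1e-07 = 1 + j0.08867.
Step 4 — H = 0.9922 - j0.08798.
Step 5 — Magnitude: |H| = 0.9961 (-0.0 dB); phase: φ = -5.1°.

|H| = 0.9961 (-0.0 dB), φ = -5.1°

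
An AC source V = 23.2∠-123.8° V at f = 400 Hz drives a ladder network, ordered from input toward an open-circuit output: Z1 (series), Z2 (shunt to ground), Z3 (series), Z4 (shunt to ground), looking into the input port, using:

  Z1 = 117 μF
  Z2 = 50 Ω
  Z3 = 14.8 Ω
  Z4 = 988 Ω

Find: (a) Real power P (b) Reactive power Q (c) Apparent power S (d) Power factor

Step 1 — Angular frequency: ω = 2π·f = 2π·400 = 2513 rad/s.
Step 2 — Component impedances:
  Z1: Z = 1/(jωC) = -j/(ω·C) = 0 - j3.401 Ω
  Z2: Z = R = 50 Ω
  Z3: Z = R = 14.8 Ω
  Z4: Z = R = 988 Ω
Step 3 — Ladder network (open output): work backward from the far end, alternating series and parallel combinations. Z_in = 47.63 - j3.401 Ω = 47.75∠-4.1° Ω.
Step 4 — Source phasor: V = 23.2∠-123.8° V = -12.91 - j19.28 V.
Step 5 — Current: I = V / Z = -0.2409 - j0.422 A = 0.4859∠-119.7° A.
Step 6 — Complex power: S = V·I* = 11.24 - j0.8029 VA.
Step 7 — Real power: P = Re(S) = 11.24 W.
Step 8 — Reactive power: Q = Im(S) = -0.8029 VAR.
Step 9 — Apparent power: |S| = 11.27 VA.
Step 10 — Power factor: PF = P/|S| = 0.9975 (leading).

(a) P = 11.24 W  (b) Q = -0.8029 VAR  (c) S = 11.27 VA  (d) PF = 0.9975 (leading)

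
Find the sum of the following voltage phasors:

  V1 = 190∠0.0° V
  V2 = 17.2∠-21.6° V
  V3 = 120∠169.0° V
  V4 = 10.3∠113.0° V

Step 1 — Convert each phasor to rectangular form:
  V1 = 190·(cos(0.0°) + j·sin(0.0°)) = 190 V
  V2 = 17.2·(cos(-21.6°) + j·sin(-21.6°)) = 15.99 - j6.332 V
  V3 = 120·(cos(169.0°) + j·sin(169.0°)) = -117.8 + j22.9 V
  V4 = 10.3·(cos(113.0°) + j·sin(113.0°)) = -4.025 + j9.481 V
Step 2 — Sum components: V_total = 84.17 + j26.05 V.
Step 3 — Convert to polar: |V_total| = 88.11 V, ∠V_total = 17.2°.

V_total = 88.11∠17.2° V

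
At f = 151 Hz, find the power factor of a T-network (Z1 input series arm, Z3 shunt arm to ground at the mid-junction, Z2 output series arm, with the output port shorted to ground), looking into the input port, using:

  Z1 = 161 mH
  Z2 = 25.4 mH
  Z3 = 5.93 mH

Step 1 — Angular frequency: ω = 2π·f = 2π·151 = 948.8 rad/s.
Step 2 — Component impedances:
  Z1: Z = jωL = j·948.8·0.161 = 0 + j152.8 Ω
  Z2: Z = jωL = j·948.8·0.0254 = 0 + j24.1 Ω
  Z3: Z = jωL = j·948.8·0.00593 = 0 + j5.626 Ω
Step 3 — With the output port shorted to ground, the output series arm Z2 runs from the junction to ground; the shunt arm Z3 also runs from the junction to ground. They appear in parallel: Z3 || Z2 = 0 + j4.561 Ω.
Step 4 — Series with input arm Z1: Z_in = Z1 + (Z3 || Z2) = 0 + j157.3 Ω = 157.3∠90.0° Ω.
Step 5 — Power factor: PF = cos(φ) = Re(Z)/|Z| = 0/157.3 = 0.
Step 6 — Type: Im(Z) = 157.3 ⇒ lagging (phase φ = 90.0°).

PF = 0 (lagging, φ = 90.0°)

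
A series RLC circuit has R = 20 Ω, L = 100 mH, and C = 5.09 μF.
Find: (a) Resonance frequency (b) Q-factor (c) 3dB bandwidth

Step 1 — Resonance condition Im(Z)=0 gives ω₀ = 1/√(LC).
Step 2 — ω₀ = 1/√(0.1·5.09e-06) = 1402 rad/s.
Step 3 — f₀ = ω₀/(2π) = 223.1 Hz.
Step 4 — Series Q: Q = ω₀L/R = 1402·0.1/20 = 7.008.
Step 5 — 3dB bandwidth: Δω = ω₀/Q = 200 rad/s; BW = Δω/(2π) = 31.83 Hz.

(a) f₀ = 223.1 Hz  (b) Q = 7.008  (c) BW = 31.83 Hz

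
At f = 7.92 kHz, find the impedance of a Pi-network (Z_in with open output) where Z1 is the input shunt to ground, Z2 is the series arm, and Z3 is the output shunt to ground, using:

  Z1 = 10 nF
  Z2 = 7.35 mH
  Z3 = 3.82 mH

Step 1 — Angular frequency: ω = 2π·f = 2π·7920 = 4.976e+04 rad/s.
Step 2 — Component impedances:
  Z1: Z = 1/(jωC) = -j/(ω·C) = 0 - j2010 Ω
  Z2: Z = jωL = j·4.976e+04·0.00735 = 0 + j365.8 Ω
  Z3: Z = jωL = j·4.976e+04·0.00382 = 0 + j190.1 Ω
Step 3 — With open output, the series arm Z2 and the output shunt Z3 appear in series to ground: Z2 + Z3 = 0 + j555.9 Ω.
Step 4 — Parallel with input shunt Z1: Z_in = Z1 || (Z2 + Z3) = 0 + j768.4 Ω = 768.4∠90.0° Ω.

Z = 0 + j768.4 Ω = 768.4∠90.0° Ω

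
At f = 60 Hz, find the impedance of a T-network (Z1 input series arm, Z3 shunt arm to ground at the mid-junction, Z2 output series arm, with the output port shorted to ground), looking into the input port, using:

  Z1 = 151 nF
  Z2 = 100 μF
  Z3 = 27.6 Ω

Step 1 — Angular frequency: ω = 2π·f = 2π·60 = 377 rad/s.
Step 2 — Component impedances:
  Z1: Z = 1/(jωC) = -j/(ω·C) = 0 - j1.757e+04 Ω
  Z2: Z = 1/(jωC) = -j/(ω·C) = 0 - j26.53 Ω
  Z3: Z = R = 27.6 Ω
Step 3 — With the output port shorted to ground, the output series arm Z2 runs from the junction to ground; the shunt arm Z3 also runs from the junction to ground. They appear in parallel: Z3 || Z2 = 13.25 - j13.79 Ω.
Step 4 — Series with input arm Z1: Z_in = Z1 + (Z3 || Z2) = 13.25 - j1.758e+04 Ω = 1.758e+04∠-90.0° Ω.

Z = 13.25 - j1.758e+04 Ω = 1.758e+04∠-90.0° Ω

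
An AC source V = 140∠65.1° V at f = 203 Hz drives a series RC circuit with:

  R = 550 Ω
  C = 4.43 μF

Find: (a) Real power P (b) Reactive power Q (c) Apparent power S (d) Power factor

Step 1 — Angular frequency: ω = 2π·f = 2π·203 = 1275 rad/s.
Step 2 — Component impedances:
  R: Z = R = 550 Ω
  C: Z = 1/(jωC) = -j/(ω·C) = 0 - j177 Ω
Step 3 — Series combination: Z_total = R + C = 550 - j177 Ω = 577.8∠-17.8° Ω.
Step 4 — Source phasor: V = 140∠65.1° V = 58.95 + j127 V.
Step 5 — Current: I = V / Z = 0.02979 + j0.2405 A = 0.2423∠82.9° A.
Step 6 — Complex power: S = V·I* = 32.29 - j10.39 VA.
Step 7 — Real power: P = Re(S) = 32.29 W.
Step 8 — Reactive power: Q = Im(S) = -10.39 VAR.
Step 9 — Apparent power: |S| = 33.92 VA.
Step 10 — Power factor: PF = P/|S| = 0.9519 (leading).

(a) P = 32.29 W  (b) Q = -10.39 VAR  (c) S = 33.92 VA  (d) PF = 0.9519 (leading)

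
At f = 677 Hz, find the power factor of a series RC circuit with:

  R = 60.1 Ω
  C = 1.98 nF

Step 1 — Angular frequency: ω = 2π·f = 2π·677 = 4254 rad/s.
Step 2 — Component impedances:
  R: Z = R = 60.1 Ω
  C: Z = 1/(jωC) = -j/(ω·C) = 0 - j1.187e+05 Ω
Step 3 — Series combination: Z_total = R + C = 60.1 - j1.187e+05 Ω = 1.187e+05∠-90.0° Ω.
Step 4 — Power factor: PF = cos(φ) = Re(Z)/|Z| = 60.1/1.1873e+05 = 0.0005062.
Step 5 — Type: Im(Z) = -1.187e+05 ⇒ leading (phase φ = -90.0°).

PF = 0.0005062 (leading, φ = -90.0°)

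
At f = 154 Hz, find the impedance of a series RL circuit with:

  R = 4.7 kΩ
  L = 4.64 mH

Step 1 — Angular frequency: ω = 2π·f = 2π·154 = 967.6 rad/s.
Step 2 — Component impedances:
  R: Z = R = 4700 Ω
  L: Z = jωL = j·967.6·0.00464 = 0 + j4.49 Ω
Step 3 — Series combination: Z_total = R + L = 4700 + j4.49 Ω = 4700∠0.1° Ω.

Z = 4700 + j4.49 Ω = 4700∠0.1° Ω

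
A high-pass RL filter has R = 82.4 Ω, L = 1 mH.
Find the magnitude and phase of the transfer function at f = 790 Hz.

Step 1 — Angular frequency: ω = 2π·790 = 4964 rad/s.
Step 2 — Transfer function: H(jω) = jωL/(R + jωL).
Step 3 — Numerator jωL = j·4.964; denominator R + jωL = 82.4 + j4.964.
Step 4 — H = 0.003616 + j0.06002.
Step 5 — Magnitude: |H| = 0.06013 (-24.4 dB); phase: φ = 86.6°.

|H| = 0.06013 (-24.4 dB), φ = 86.6°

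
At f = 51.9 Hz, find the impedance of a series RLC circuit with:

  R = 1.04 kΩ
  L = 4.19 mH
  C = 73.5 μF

Step 1 — Angular frequency: ω = 2π·f = 2π·51.9 = 326.1 rad/s.
Step 2 — Component impedances:
  R: Z = R = 1040 Ω
  L: Z = jωL = j·326.1·0.00419 = 0 + j1.366 Ω
  C: Z = 1/(jωC) = -j/(ω·C) = 0 - j41.72 Ω
Step 3 — Series combination: Z_total = R + L + C = 1040 - j40.36 Ω = 1041∠-2.2° Ω.

Z = 1040 - j40.36 Ω = 1041∠-2.2° Ω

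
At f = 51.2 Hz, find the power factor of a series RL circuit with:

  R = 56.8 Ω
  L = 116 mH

Step 1 — Angular frequency: ω = 2π·f = 2π·51.2 = 321.7 rad/s.
Step 2 — Component impedances:
  R: Z = R = 56.8 Ω
  L: Z = jωL = j·321.7·0.116 = 0 + j37.32 Ω
Step 3 — Series combination: Z_total = R + L = 56.8 + j37.32 Ω = 67.96∠33.3° Ω.
Step 4 — Power factor: PF = cos(φ) = Re(Z)/|Z| = 56.8/67.96 = 0.8358.
Step 5 — Type: Im(Z) = 37.32 ⇒ lagging (phase φ = 33.3°).

PF = 0.8358 (lagging, φ = 33.3°)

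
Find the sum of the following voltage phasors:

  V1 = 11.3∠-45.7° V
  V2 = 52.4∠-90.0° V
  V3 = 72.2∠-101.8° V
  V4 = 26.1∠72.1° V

Step 1 — Convert each phasor to rectangular form:
  V1 = 11.3·(cos(-45.7°) + j·sin(-45.7°)) = 7.892 - j8.087 V
  V2 = 52.4·(cos(-90.0°) + j·sin(-90.0°)) = 0 - j52.4 V
  V3 = 72.2·(cos(-101.8°) + j·sin(-101.8°)) = -14.76 - j70.67 V
  V4 = 26.1·(cos(72.1°) + j·sin(72.1°)) = 8.022 + j24.84 V
Step 2 — Sum components: V_total = 1.149 - j106.3 V.
Step 3 — Convert to polar: |V_total| = 106.3 V, ∠V_total = -89.4°.

V_total = 106.3∠-89.4° V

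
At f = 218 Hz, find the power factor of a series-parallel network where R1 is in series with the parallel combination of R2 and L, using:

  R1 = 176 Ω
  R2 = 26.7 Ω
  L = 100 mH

Step 1 — Angular frequency: ω = 2π·f = 2π·218 = 1370 rad/s.
Step 2 — Component impedances:
  R1: Z = R = 176 Ω
  R2: Z = R = 26.7 Ω
  L: Z = jωL = j·1370·0.1 = 0 + j137 Ω
Step 3 — Parallel branch: R2 || L = 1/(1/R2 + 1/L) = 25.72 + j5.014 Ω.
Step 4 — Series with R1: Z_total = R1 + (R2 || L) = 201.7 + j5.014 Ω = 201.8∠1.4° Ω.
Step 5 — Power factor: PF = cos(φ) = Re(Z)/|Z| = 201.72/201.78 = 0.9997.
Step 6 — Type: Im(Z) = 5.014 ⇒ lagging (phase φ = 1.4°).

PF = 0.9997 (lagging, φ = 1.4°)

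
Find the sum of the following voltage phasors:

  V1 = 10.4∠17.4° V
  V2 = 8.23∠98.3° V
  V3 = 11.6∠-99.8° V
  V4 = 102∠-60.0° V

Step 1 — Convert each phasor to rectangular form:
  V1 = 10.4·(cos(17.4°) + j·sin(17.4°)) = 9.924 + j3.11 V
  V2 = 8.23·(cos(98.3°) + j·sin(98.3°)) = -1.188 + j8.144 V
  V3 = 11.6·(cos(-99.8°) + j·sin(-99.8°)) = -1.974 - j11.43 V
  V4 = 102·(cos(-60.0°) + j·sin(-60.0°)) = 51 - j88.33 V
Step 2 — Sum components: V_total = 57.76 - j88.51 V.
Step 3 — Convert to polar: |V_total| = 105.7 V, ∠V_total = -56.9°.

V_total = 105.7∠-56.9° V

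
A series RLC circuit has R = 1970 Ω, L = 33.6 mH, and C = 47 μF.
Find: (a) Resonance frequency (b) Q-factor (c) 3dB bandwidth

Step 1 — Resonance: ω₀ = 1/√(LC) = 1/√(0.0336·4.7e-05) = 795.8 rad/s.
Step 2 — f₀ = ω₀/(2π) = 126.6 Hz.
Step 3 — Series Q: Q = ω₀L/R = 795.8·0.0336/1970 = 0.01357.
Step 4 — Bandwidth: Δω = ω₀/Q = 5.863e+04 rad/s; BW = Δω/(2π) = 9331 Hz.

(a) f₀ = 126.6 Hz  (b) Q = 0.01357  (c) BW = 9331 Hz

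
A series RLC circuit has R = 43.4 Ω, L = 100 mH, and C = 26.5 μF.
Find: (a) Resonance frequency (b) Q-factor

Step 1 — Resonance condition Im(Z)=0 gives ω₀ = 1/√(LC).
Step 2 — ω₀ = 1/√(0.1·2.65e-05) = 614.3 rad/s.
Step 3 — f₀ = ω₀/(2π) = 97.77 Hz.
Step 4 — Series Q: Q = ω₀L/R = 614.3·0.1/43.4 = 1.415.

(a) f₀ = 97.77 Hz  (b) Q = 1.415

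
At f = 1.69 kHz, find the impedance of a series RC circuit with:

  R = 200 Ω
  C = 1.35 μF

Step 1 — Angular frequency: ω = 2π·f = 2π·1690 = 1.062e+04 rad/s.
Step 2 — Component impedances:
  R: Z = R = 200 Ω
  C: Z = 1/(jωC) = -j/(ω·C) = 0 - j69.76 Ω
Step 3 — Series combination: Z_total = R + C = 200 - j69.76 Ω = 211.8∠-19.2° Ω.

Z = 200 - j69.76 Ω = 211.8∠-19.2° Ω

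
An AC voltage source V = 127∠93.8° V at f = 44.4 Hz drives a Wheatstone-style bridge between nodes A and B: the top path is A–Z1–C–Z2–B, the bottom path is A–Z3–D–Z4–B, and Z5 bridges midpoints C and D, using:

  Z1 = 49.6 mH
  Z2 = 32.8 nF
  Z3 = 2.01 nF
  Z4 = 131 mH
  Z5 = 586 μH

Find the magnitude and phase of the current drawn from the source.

Step 1 — Angular frequency: ω = 2π·f = 2π·44.4 = 279 rad/s.
Step 2 — Component impedances:
  Z1: Z = jωL = j·279·0.0496 = 0 + j13.84 Ω
  Z2: Z = 1/(jωC) = -j/(ω·C) = 0 - j1.093e+05 Ω
  Z3: Z = 1/(jωC) = -j/(ω·C) = 0 - j1.783e+06 Ω
  Z4: Z = jωL = j·279·0.131 = 0 + j36.55 Ω
  Z5: Z = jωL = j·279·0.000586 = 0 + j0.1635 Ω
Step 3 — Bridge requires nodal analysis (the Z5 bridge couples midpoints C and D, so the two paths cannot be reduced to a simple series/parallel combination). Setting node B to ground and injecting 1 A at node A, the 3-node admittance system at A, C, D solves to V_A = Z_AB = 0 + j50.56 Ω = 50.56∠90.0° Ω.
Step 4 — Source phasor: V = 127∠93.8° V = -8.417 + j126.7 V.
Step 5 — Ohm's law: I = V / Z_total = (-8.417 + j126.7) / (0 + j50.56) = 2.506 + j0.1665 A.
Step 6 — Convert to polar: |I| = 2.512 A, ∠I = 3.8°.

I = 2.512∠3.8° A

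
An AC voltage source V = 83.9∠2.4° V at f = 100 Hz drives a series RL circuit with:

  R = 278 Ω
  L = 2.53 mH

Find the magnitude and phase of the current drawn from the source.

Step 1 — Angular frequency: ω = 2π·f = 2π·100 = 628.3 rad/s.
Step 2 — Component impedances:
  R: Z = R = 278 Ω
  L: Z = jωL = j·628.3·0.00253 = 0 + j1.59 Ω
Step 3 — Series combination: Z_total = R + L = 278 + j1.59 Ω = 278∠0.3° Ω.
Step 4 — Source phasor: V = 83.9∠2.4° V = 83.83 + j3.513 V.
Step 5 — Ohm's law: I = V / Z_total = (83.83 + j3.513) / (278 + j1.59) = 0.3016 + j0.01091 A.
Step 6 — Convert to polar: |I| = 0.3018 A, ∠I = 2.1°.

I = 0.3018∠2.1° A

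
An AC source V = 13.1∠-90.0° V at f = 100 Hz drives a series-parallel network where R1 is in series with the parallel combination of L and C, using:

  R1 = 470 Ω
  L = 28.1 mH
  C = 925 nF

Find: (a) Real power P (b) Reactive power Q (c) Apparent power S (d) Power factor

Step 1 — Angular frequency: ω = 2π·f = 2π·100 = 628.3 rad/s.
Step 2 — Component impedances:
  R1: Z = R = 470 Ω
  L: Z = jωL = j·628.3·0.0281 = 0 + j17.66 Ω
  C: Z = 1/(jωC) = -j/(ω·C) = 0 - j1721 Ω
Step 3 — Parallel branch: L || C = 1/(1/L + 1/C) = 0 + j17.84 Ω.
Step 4 — Series with R1: Z_total = R1 + (L || C) = 470 + j17.84 Ω = 470.3∠2.2° Ω.
Step 5 — Source phasor: V = 13.1∠-90.0° V = 0 - j13.1 V.
Step 6 — Current: I = V / Z = -0.001056 - j0.02783 A = 0.02785∠-92.2° A.
Step 7 — Complex power: S = V·I* = 0.3646 + j0.01384 VA.
Step 8 — Real power: P = Re(S) = 0.3646 W.
Step 9 — Reactive power: Q = Im(S) = 0.01384 VAR.
Step 10 — Apparent power: |S| = 0.3649 VA.
Step 11 — Power factor: PF = P/|S| = 0.9993 (lagging).

(a) P = 0.3646 W  (b) Q = 0.01384 VAR  (c) S = 0.3649 VA  (d) PF = 0.9993 (lagging)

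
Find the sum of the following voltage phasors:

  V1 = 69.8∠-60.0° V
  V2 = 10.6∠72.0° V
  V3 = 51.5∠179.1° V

Step 1 — Convert each phasor to rectangular form:
  V1 = 69.8·(cos(-60.0°) + j·sin(-60.0°)) = 34.9 - j60.45 V
  V2 = 10.6·(cos(72.0°) + j·sin(72.0°)) = 3.276 + j10.08 V
  V3 = 51.5·(cos(179.1°) + j·sin(179.1°)) = -51.49 + j0.8089 V
Step 2 — Sum components: V_total = -13.32 - j49.56 V.
Step 3 — Convert to polar: |V_total| = 51.32 V, ∠V_total = -105.0°.

V_total = 51.32∠-105.0° V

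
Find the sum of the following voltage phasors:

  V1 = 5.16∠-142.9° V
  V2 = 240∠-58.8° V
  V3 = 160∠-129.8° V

Step 1 — Convert each phasor to rectangular form:
  V1 = 5.16·(cos(-142.9°) + j·sin(-142.9°)) = -4.116 - j3.113 V
  V2 = 240·(cos(-58.8°) + j·sin(-58.8°)) = 124.3 - j205.3 V
  V3 = 160·(cos(-129.8°) + j·sin(-129.8°)) = -102.4 - j122.9 V
Step 2 — Sum components: V_total = 17.79 - j331.3 V.
Step 3 — Convert to polar: |V_total| = 331.8 V, ∠V_total = -86.9°.

V_total = 331.8∠-86.9° V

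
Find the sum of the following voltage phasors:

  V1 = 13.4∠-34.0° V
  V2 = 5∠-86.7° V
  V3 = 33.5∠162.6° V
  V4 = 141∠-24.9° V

Step 1 — Convert each phasor to rectangular form:
  V1 = 13.4·(cos(-34.0°) + j·sin(-34.0°)) = 11.11 - j7.493 V
  V2 = 5·(cos(-86.7°) + j·sin(-86.7°)) = 0.2878 - j4.992 V
  V3 = 33.5·(cos(162.6°) + j·sin(162.6°)) = -31.97 + j10.02 V
  V4 = 141·(cos(-24.9°) + j·sin(-24.9°)) = 127.9 - j59.37 V
Step 2 — Sum components: V_total = 107.3 - j61.83 V.
Step 3 — Convert to polar: |V_total| = 123.9 V, ∠V_total = -29.9°.

V_total = 123.9∠-29.9° V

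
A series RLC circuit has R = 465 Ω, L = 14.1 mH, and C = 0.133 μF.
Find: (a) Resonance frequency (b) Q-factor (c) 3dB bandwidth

Step 1 — Resonance: ω₀ = 1/√(LC) = 1/√(0.0141·1.33e-07) = 2.309e+04 rad/s.
Step 2 — f₀ = ω₀/(2π) = 3675 Hz.
Step 3 — Series Q: Q = ω₀L/R = 2.309e+04·0.0141/465 = 0.7002.
Step 4 — Bandwidth: Δω = ω₀/Q = 3.298e+04 rad/s; BW = Δω/(2π) = 5249 Hz.

(a) f₀ = 3675 Hz  (b) Q = 0.7002  (c) BW = 5249 Hz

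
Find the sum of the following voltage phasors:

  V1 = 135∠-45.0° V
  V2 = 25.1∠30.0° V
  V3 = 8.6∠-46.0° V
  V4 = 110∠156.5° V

Step 1 — Convert each phasor to rectangular form:
  V1 = 135·(cos(-45.0°) + j·sin(-45.0°)) = 95.46 - j95.46 V
  V2 = 25.1·(cos(30.0°) + j·sin(30.0°)) = 21.74 + j12.55 V
  V3 = 8.6·(cos(-46.0°) + j·sin(-46.0°)) = 5.974 - j6.186 V
  V4 = 110·(cos(156.5°) + j·sin(156.5°)) = -100.9 + j43.86 V
Step 2 — Sum components: V_total = 22.29 - j45.23 V.
Step 3 — Convert to polar: |V_total| = 50.43 V, ∠V_total = -63.8°.

V_total = 50.43∠-63.8° V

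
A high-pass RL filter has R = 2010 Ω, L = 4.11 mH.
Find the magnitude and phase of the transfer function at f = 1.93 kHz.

Step 1 — Angular frequency: ω = 2π·1930 = 1.213e+04 rad/s.
Step 2 — Transfer function: H(jω) = jωL/(R + jωL).
Step 3 — Numerator jωL = j·49.84; denominator R + jωL = 2010 + j49.84.
Step 4 — H = 0.0006145 + j0.02478.
Step 5 — Magnitude: |H| = 0.02479 (-32.1 dB); phase: φ = 88.6°.

|H| = 0.02479 (-32.1 dB), φ = 88.6°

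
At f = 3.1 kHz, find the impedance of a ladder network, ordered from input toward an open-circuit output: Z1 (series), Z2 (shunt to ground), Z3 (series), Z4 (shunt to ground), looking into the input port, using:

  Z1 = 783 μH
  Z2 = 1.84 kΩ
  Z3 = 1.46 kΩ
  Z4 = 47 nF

Step 1 — Angular frequency: ω = 2π·f = 2π·3100 = 1.948e+04 rad/s.
Step 2 — Component impedances:
  Z1: Z = jωL = j·1.948e+04·0.000783 = 0 + j15.25 Ω
  Z2: Z = R = 1840 Ω
  Z3: Z = R = 1460 Ω
  Z4: Z = 1/(jωC) = -j/(ω·C) = 0 - j1092 Ω
Step 3 — Ladder network (open output): work backward from the far end, alternating series and parallel combinations. Z_in = 915.4 - j290.8 Ω = 960.5∠-17.6° Ω.

Z = 915.4 - j290.8 Ω = 960.5∠-17.6° Ω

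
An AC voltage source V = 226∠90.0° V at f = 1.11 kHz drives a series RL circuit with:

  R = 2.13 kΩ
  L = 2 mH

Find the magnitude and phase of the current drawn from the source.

Step 1 — Angular frequency: ω = 2π·f = 2π·1110 = 6974 rad/s.
Step 2 — Component impedances:
  R: Z = R = 2130 Ω
  L: Z = jωL = j·6974·0.002 = 0 + j13.95 Ω
Step 3 — Series combination: Z_total = R + L = 2130 + j13.95 Ω = 2130∠0.4° Ω.
Step 4 — Source phasor: V = 226∠90.0° V = 0 + j226 V.
Step 5 — Ohm's law: I = V / Z_total = (0 + j226) / (2130 + j13.95) = 0.0006948 + j0.1061 A.
Step 6 — Convert to polar: |I| = 0.1061 A, ∠I = 89.6°.

I = 0.1061∠89.6° A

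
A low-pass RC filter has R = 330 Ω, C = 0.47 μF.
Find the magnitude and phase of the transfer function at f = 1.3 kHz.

Step 1 — Angular frequency: ω = 2π·1300 = 8168 rad/s.
Step 2 — Transfer function: H(jω) = 1/(1 + jωRC).
Step 3 — Denominator: 1 + jωRC = 1 + j·8168·330·4.7e-07 = 1 + j1.267.
Step 4 — H = 0.3839 - j0.4863.
Step 5 — Magnitude: |H| = 0.6196 (-4.2 dB); phase: φ = -51.7°.

|H| = 0.6196 (-4.2 dB), φ = -51.7°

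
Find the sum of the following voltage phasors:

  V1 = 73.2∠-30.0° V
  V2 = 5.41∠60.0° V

Step 1 — Convert each phasor to rectangular form:
  V1 = 73.2·(cos(-30.0°) + j·sin(-30.0°)) = 63.39 - j36.6 V
  V2 = 5.41·(cos(60.0°) + j·sin(60.0°)) = 2.705 + j4.685 V
Step 2 — Sum components: V_total = 66.1 - j31.91 V.
Step 3 — Convert to polar: |V_total| = 73.4 V, ∠V_total = -25.8°.

V_total = 73.4∠-25.8° V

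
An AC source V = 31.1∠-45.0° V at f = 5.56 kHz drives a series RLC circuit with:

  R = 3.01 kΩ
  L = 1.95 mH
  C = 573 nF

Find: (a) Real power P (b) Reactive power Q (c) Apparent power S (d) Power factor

Step 1 — Angular frequency: ω = 2π·f = 2π·5560 = 3.493e+04 rad/s.
Step 2 — Component impedances:
  R: Z = R = 3010 Ω
  L: Z = jωL = j·3.493e+04·0.00195 = 0 + j68.12 Ω
  C: Z = 1/(jωC) = -j/(ω·C) = 0 - j49.96 Ω
Step 3 — Series combination: Z_total = R + L + C = 3010 + j18.17 Ω = 3010∠0.3° Ω.
Step 4 — Source phasor: V = 31.1∠-45.0° V = 21.99 - j21.99 V.
Step 5 — Current: I = V / Z = 0.007262 - j0.00735 A = 0.01033∠-45.3° A.
Step 6 — Complex power: S = V·I* = 0.3213 + j0.001939 VA.
Step 7 — Real power: P = Re(S) = 0.3213 W.
Step 8 — Reactive power: Q = Im(S) = 0.001939 VAR.
Step 9 — Apparent power: |S| = 0.3213 VA.
Step 10 — Power factor: PF = P/|S| = 1 (lagging).

(a) P = 0.3213 W  (b) Q = 0.001939 VAR  (c) S = 0.3213 VA  (d) PF = 1 (lagging)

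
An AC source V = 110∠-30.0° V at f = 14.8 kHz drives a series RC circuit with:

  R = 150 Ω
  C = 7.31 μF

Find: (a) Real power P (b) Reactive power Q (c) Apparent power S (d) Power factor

Step 1 — Angular frequency: ω = 2π·f = 2π·1.48e+04 = 9.299e+04 rad/s.
Step 2 — Component impedances:
  R: Z = R = 150 Ω
  C: Z = 1/(jωC) = -j/(ω·C) = 0 - j1.471 Ω
Step 3 — Series combination: Z_total = R + C = 150 - j1.471 Ω = 150∠-0.6° Ω.
Step 4 — Source phasor: V = 110∠-30.0° V = 95.26 - j55 V.
Step 5 — Current: I = V / Z = 0.6386 - j0.3604 A = 0.7333∠-29.4° A.
Step 6 — Complex power: S = V·I* = 80.66 - j0.791 VA.
Step 7 — Real power: P = Re(S) = 80.66 W.
Step 8 — Reactive power: Q = Im(S) = -0.791 VAR.
Step 9 — Apparent power: |S| = 80.66 VA.
Step 10 — Power factor: PF = P/|S| = 1 (leading).

(a) P = 80.66 W  (b) Q = -0.791 VAR  (c) S = 80.66 VA  (d) PF = 1 (leading)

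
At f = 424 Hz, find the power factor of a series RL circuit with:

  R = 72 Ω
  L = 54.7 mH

Step 1 — Angular frequency: ω = 2π·f = 2π·424 = 2664 rad/s.
Step 2 — Component impedances:
  R: Z = R = 72 Ω
  L: Z = jωL = j·2664·0.0547 = 0 + j145.7 Ω
Step 3 — Series combination: Z_total = R + L = 72 + j145.7 Ω = 162.5∠63.7° Ω.
Step 4 — Power factor: PF = cos(φ) = Re(Z)/|Z| = 72/162.54 = 0.443.
Step 5 — Type: Im(Z) = 145.7 ⇒ lagging (phase φ = 63.7°).

PF = 0.443 (lagging, φ = 63.7°)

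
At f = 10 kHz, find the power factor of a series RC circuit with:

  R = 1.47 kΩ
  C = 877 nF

Step 1 — Angular frequency: ω = 2π·f = 2π·1e+04 = 6.283e+04 rad/s.
Step 2 — Component impedances:
  R: Z = R = 1470 Ω
  C: Z = 1/(jωC) = -j/(ω·C) = 0 - j18.15 Ω
Step 3 — Series combination: Z_total = R + C = 1470 - j18.15 Ω = 1470∠-0.7° Ω.
Step 4 — Power factor: PF = cos(φ) = Re(Z)/|Z| = 1470/1470.1 = 0.9999.
Step 5 — Type: Im(Z) = -18.15 ⇒ leading (phase φ = -0.7°).

PF = 0.9999 (leading, φ = -0.7°)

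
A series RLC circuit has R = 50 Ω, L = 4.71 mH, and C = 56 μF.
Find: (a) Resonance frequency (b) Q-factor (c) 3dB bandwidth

Step 1 — Resonance condition Im(Z)=0 gives ω₀ = 1/√(LC).
Step 2 — ω₀ = 1/√(0.00471·5.6e-05) = 1947 rad/s.
Step 3 — f₀ = ω₀/(2π) = 309.9 Hz.
Step 4 — Series Q: Q = ω₀L/R = 1947·0.00471/50 = 0.1834.
Step 5 — 3dB bandwidth: Δω = ω₀/Q = 1.062e+04 rad/s; BW = Δω/(2π) = 1690 Hz.

(a) f₀ = 309.9 Hz  (b) Q = 0.1834  (c) BW = 1690 Hz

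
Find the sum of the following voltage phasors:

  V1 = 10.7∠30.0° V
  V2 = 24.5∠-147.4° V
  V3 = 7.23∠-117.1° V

Step 1 — Convert each phasor to rectangular form:
  V1 = 10.7·(cos(30.0°) + j·sin(30.0°)) = 9.266 + j5.35 V
  V2 = 24.5·(cos(-147.4°) + j·sin(-147.4°)) = -20.64 - j13.2 V
  V3 = 7.23·(cos(-117.1°) + j·sin(-117.1°)) = -3.294 - j6.436 V
Step 2 — Sum components: V_total = -14.67 - j14.29 V.
Step 3 — Convert to polar: |V_total| = 20.47 V, ∠V_total = -135.8°.

V_total = 20.47∠-135.8° V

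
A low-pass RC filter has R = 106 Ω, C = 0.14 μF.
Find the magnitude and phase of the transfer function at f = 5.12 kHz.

Step 1 — Angular frequency: ω = 2π·5120 = 3.217e+04 rad/s.
Step 2 — Transfer function: H(jω) = 1/(1 + jωRC).
Step 3 — Denominator: 1 + jωRC = 1 + j·3.217e+04·106·1.4e-07 = 1 + j0.4774.
Step 4 — H = 0.8144 - j0.3888.
Step 5 — Magnitude: |H| = 0.9024 (-0.9 dB); phase: φ = -25.5°.

|H| = 0.9024 (-0.9 dB), φ = -25.5°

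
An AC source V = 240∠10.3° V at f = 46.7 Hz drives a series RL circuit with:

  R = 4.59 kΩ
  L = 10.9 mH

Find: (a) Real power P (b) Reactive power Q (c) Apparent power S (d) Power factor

Step 1 — Angular frequency: ω = 2π·f = 2π·46.7 = 293.4 rad/s.
Step 2 — Component impedances:
  R: Z = R = 4590 Ω
  L: Z = jωL = j·293.4·0.0109 = 0 + j3.198 Ω
Step 3 — Series combination: Z_total = R + L = 4590 + j3.198 Ω = 4590∠0.0° Ω.
Step 4 — Source phasor: V = 240∠10.3° V = 236.1 + j42.91 V.
Step 5 — Current: I = V / Z = 0.05145 + j0.009313 A = 0.05229∠10.3° A.
Step 6 — Complex power: S = V·I* = 12.55 + j0.008744 VA.
Step 7 — Real power: P = Re(S) = 12.55 W.
Step 8 — Reactive power: Q = Im(S) = 0.008744 VAR.
Step 9 — Apparent power: |S| = 12.55 VA.
Step 10 — Power factor: PF = P/|S| = 1 (lagging).

(a) P = 12.55 W  (b) Q = 0.008744 VAR  (c) S = 12.55 VA  (d) PF = 1 (lagging)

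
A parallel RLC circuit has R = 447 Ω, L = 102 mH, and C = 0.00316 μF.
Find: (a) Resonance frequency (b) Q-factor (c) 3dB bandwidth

Step 1 — Resonance: ω₀ = 1/√(LC) = 1/√(0.102·3.16e-09) = 5.57e+04 rad/s.
Step 2 — f₀ = ω₀/(2π) = 8865 Hz.
Step 3 — Parallel Q: Q = R/(ω₀L) = 447/(5.57e+04·0.102) = 0.07868.
Step 4 — Bandwidth: Δω = ω₀/Q = 7.08e+05 rad/s; BW = Δω/(2π) = 1.127e+05 Hz.

(a) f₀ = 8865 Hz  (b) Q = 0.07868  (c) BW = 1.127e+05 Hz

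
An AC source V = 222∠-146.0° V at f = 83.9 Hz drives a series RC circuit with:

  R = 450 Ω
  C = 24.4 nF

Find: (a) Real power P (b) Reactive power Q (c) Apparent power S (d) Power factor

Step 1 — Angular frequency: ω = 2π·f = 2π·83.9 = 527.2 rad/s.
Step 2 — Component impedances:
  R: Z = R = 450 Ω
  C: Z = 1/(jωC) = -j/(ω·C) = 0 - j7.774e+04 Ω
Step 3 — Series combination: Z_total = R + C = 450 - j7.774e+04 Ω = 7.775e+04∠-89.7° Ω.
Step 4 — Source phasor: V = 222∠-146.0° V = -184 - j124.1 V.
Step 5 — Current: I = V / Z = 0.001583 - j0.002376 A = 0.002855∠-56.3° A.
Step 6 — Complex power: S = V·I* = 0.003669 - j0.6339 VA.
Step 7 — Real power: P = Re(S) = 0.003669 W.
Step 8 — Reactive power: Q = Im(S) = -0.6339 VAR.
Step 9 — Apparent power: |S| = 0.6339 VA.
Step 10 — Power factor: PF = P/|S| = 0.005788 (leading).

(a) P = 0.003669 W  (b) Q = -0.6339 VAR  (c) S = 0.6339 VA  (d) PF = 0.005788 (leading)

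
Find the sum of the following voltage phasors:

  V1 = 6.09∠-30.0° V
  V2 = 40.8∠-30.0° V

Step 1 — Convert each phasor to rectangular form:
  V1 = 6.09·(cos(-30.0°) + j·sin(-30.0°)) = 5.274 - j3.045 V
  V2 = 40.8·(cos(-30.0°) + j·sin(-30.0°)) = 35.33 - j20.4 V
Step 2 — Sum components: V_total = 40.61 - j23.44 V.
Step 3 — Convert to polar: |V_total| = 46.89 V, ∠V_total = -30.0°.

V_total = 46.89∠-30.0° V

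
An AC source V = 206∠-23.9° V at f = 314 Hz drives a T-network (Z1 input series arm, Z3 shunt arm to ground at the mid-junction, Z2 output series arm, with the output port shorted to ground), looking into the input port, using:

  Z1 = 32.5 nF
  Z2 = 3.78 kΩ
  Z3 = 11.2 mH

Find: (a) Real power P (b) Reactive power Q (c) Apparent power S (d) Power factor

Step 1 — Angular frequency: ω = 2π·f = 2π·314 = 1973 rad/s.
Step 2 — Component impedances:
  Z1: Z = 1/(jωC) = -j/(ω·C) = 0 - j1.56e+04 Ω
  Z2: Z = R = 3780 Ω
  Z3: Z = jωL = j·1973·0.0112 = 0 + j22.1 Ω
Step 3 — With the output port shorted to ground, the output series arm Z2 runs from the junction to ground; the shunt arm Z3 also runs from the junction to ground. They appear in parallel: Z3 || Z2 = 0.1292 + j22.1 Ω.
Step 4 — Series with input arm Z1: Z_in = Z1 + (Z3 || Z2) = 0.1292 - j1.557e+04 Ω = 1.557e+04∠-90.0° Ω.
Step 5 — Source phasor: V = 206∠-23.9° V = 188.3 - j83.46 V.
Step 6 — Current: I = V / Z = 0.005359 + j0.01209 A = 0.01323∠66.1° A.
Step 7 — Complex power: S = V·I* = 2.26e-05 - j2.725 VA.
Step 8 — Real power: P = Re(S) = 2.26e-05 W.
Step 9 — Reactive power: Q = Im(S) = -2.725 VAR.
Step 10 — Apparent power: |S| = 2.725 VA.
Step 11 — Power factor: PF = P/|S| = 8.294e-06 (leading).

(a) P = 2.26e-05 W  (b) Q = -2.725 VAR  (c) S = 2.725 VA  (d) PF = 8.294e-06 (leading)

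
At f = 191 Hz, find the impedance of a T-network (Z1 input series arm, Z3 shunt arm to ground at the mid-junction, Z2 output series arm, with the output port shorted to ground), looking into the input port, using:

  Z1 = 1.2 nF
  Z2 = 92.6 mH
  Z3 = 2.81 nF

Step 1 — Angular frequency: ω = 2π·f = 2π·191 = 1200 rad/s.
Step 2 — Component impedances:
  Z1: Z = 1/(jωC) = -j/(ω·C) = 0 - j6.944e+05 Ω
  Z2: Z = jωL = j·1200·0.0926 = 0 + j111.1 Ω
  Z3: Z = 1/(jωC) = -j/(ω·C) = 0 - j2.965e+05 Ω
Step 3 — With the output port shorted to ground, the output series arm Z2 runs from the junction to ground; the shunt arm Z3 also runs from the junction to ground. They appear in parallel: Z3 || Z2 = 0 + j111.2 Ω.
Step 4 — Series with input arm Z1: Z_in = Z1 + (Z3 || Z2) = 0 - j6.943e+05 Ω = 6.943e+05∠-90.0° Ω.

Z = 0 - j6.943e+05 Ω = 6.943e+05∠-90.0° Ω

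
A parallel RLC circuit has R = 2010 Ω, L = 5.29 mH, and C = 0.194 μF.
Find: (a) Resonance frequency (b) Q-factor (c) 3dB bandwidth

Step 1 — Resonance: ω₀ = 1/√(LC) = 1/√(0.00529·1.94e-07) = 3.122e+04 rad/s.
Step 2 — f₀ = ω₀/(2π) = 4968 Hz.
Step 3 — Parallel Q: Q = R/(ω₀L) = 2010/(3.122e+04·0.00529) = 12.17.
Step 4 — Bandwidth: Δω = ω₀/Q = 2564 rad/s; BW = Δω/(2π) = 408.2 Hz.

(a) f₀ = 4968 Hz  (b) Q = 12.17  (c) BW = 408.2 Hz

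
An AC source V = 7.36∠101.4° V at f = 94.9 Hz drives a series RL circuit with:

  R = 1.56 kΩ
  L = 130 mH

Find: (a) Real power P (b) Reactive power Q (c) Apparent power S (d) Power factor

Step 1 — Angular frequency: ω = 2π·f = 2π·94.9 = 596.3 rad/s.
Step 2 — Component impedances:
  R: Z = R = 1560 Ω
  L: Z = jωL = j·596.3·0.13 = 0 + j77.52 Ω
Step 3 — Series combination: Z_total = R + L = 1560 + j77.52 Ω = 1562∠2.8° Ω.
Step 4 — Source phasor: V = 7.36∠101.4° V = -1.455 + j7.215 V.
Step 5 — Current: I = V / Z = -0.000701 + j0.00466 A = 0.004712∠98.6° A.
Step 6 — Complex power: S = V·I* = 0.03464 + j0.001721 VA.
Step 7 — Real power: P = Re(S) = 0.03464 W.
Step 8 — Reactive power: Q = Im(S) = 0.001721 VAR.
Step 9 — Apparent power: |S| = 0.03468 VA.
Step 10 — Power factor: PF = P/|S| = 0.9988 (lagging).

(a) P = 0.03464 W  (b) Q = 0.001721 VAR  (c) S = 0.03468 VA  (d) PF = 0.9988 (lagging)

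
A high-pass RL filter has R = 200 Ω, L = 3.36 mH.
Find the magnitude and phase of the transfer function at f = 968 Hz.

Step 1 — Angular frequency: ω = 2π·968 = 6082 rad/s.
Step 2 — Transfer function: H(jω) = jωL/(R + jωL).
Step 3 — Numerator jωL = j·20.44; denominator R + jωL = 200 + j20.44.
Step 4 — H = 0.01033 + j0.1011.
Step 5 — Magnitude: |H| = 0.1017 (-19.9 dB); phase: φ = 84.2°.

|H| = 0.1017 (-19.9 dB), φ = 84.2°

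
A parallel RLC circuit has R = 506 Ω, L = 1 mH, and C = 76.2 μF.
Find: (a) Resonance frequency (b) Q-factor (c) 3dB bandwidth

Step 1 — Resonance: ω₀ = 1/√(LC) = 1/√(0.001·7.62e-05) = 3623 rad/s.
Step 2 — f₀ = ω₀/(2π) = 576.6 Hz.
Step 3 — Parallel Q: Q = R/(ω₀L) = 506/(3623·0.001) = 139.7.
Step 4 — Bandwidth: Δω = ω₀/Q = 25.94 rad/s; BW = Δω/(2π) = 4.128 Hz.

(a) f₀ = 576.6 Hz  (b) Q = 139.7  (c) BW = 4.128 Hz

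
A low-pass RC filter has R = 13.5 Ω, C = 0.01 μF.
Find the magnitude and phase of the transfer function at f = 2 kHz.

Step 1 — Angular frequency: ω = 2π·2000 = 1.257e+04 rad/s.
Step 2 — Transfer function: H(jω) = 1/(1 + jωRC).
Step 3 — Denominator: 1 + jωRC = 1 + j·1.257e+04·13.5·1e-08 = 1 + j0.001696.
Step 4 — H = 1 - j0.001696.
Step 5 — Magnitude: |H| = 1 (-0.0 dB); phase: φ = -0.1°.

|H| = 1 (-0.0 dB), φ = -0.1°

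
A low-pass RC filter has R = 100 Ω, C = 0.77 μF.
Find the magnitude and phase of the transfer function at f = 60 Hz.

Step 1 — Angular frequency: ω = 2π·60 = 377 rad/s.
Step 2 — Transfer function: H(jω) = 1/(1 + jωRC).
Step 3 — Denominator: 1 + jωRC = 1 + j·377·100·7.7e-07 = 1 + j0.02903.
Step 4 — H = 0.9992 - j0.029.
Step 5 — Magnitude: |H| = 0.9996 (-0.0 dB); phase: φ = -1.7°.

|H| = 0.9996 (-0.0 dB), φ = -1.7°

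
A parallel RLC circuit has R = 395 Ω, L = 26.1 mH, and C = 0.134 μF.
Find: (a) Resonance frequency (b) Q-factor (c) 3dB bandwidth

Step 1 — Resonance: ω₀ = 1/√(LC) = 1/√(0.0261·1.34e-07) = 1.691e+04 rad/s.
Step 2 — f₀ = ω₀/(2π) = 2691 Hz.
Step 3 — Parallel Q: Q = R/(ω₀L) = 395/(1.691e+04·0.0261) = 0.895.
Step 4 — Bandwidth: Δω = ω₀/Q = 1.889e+04 rad/s; BW = Δω/(2π) = 3007 Hz.

(a) f₀ = 2691 Hz  (b) Q = 0.895  (c) BW = 3007 Hz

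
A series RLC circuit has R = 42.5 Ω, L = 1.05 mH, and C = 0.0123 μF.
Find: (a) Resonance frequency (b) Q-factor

Step 1 — Resonance condition Im(Z)=0 gives ω₀ = 1/√(LC).
Step 2 — ω₀ = 1/√(0.00105·1.23e-08) = 2.783e+05 rad/s.
Step 3 — f₀ = ω₀/(2π) = 4.429e+04 Hz.
Step 4 — Series Q: Q = ω₀L/R = 2.783e+05·0.00105/42.5 = 6.875.

(a) f₀ = 4.429e+04 Hz  (b) Q = 6.875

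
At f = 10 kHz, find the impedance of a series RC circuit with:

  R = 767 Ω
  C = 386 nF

Step 1 — Angular frequency: ω = 2π·f = 2π·1e+04 = 6.283e+04 rad/s.
Step 2 — Component impedances:
  R: Z = R = 767 Ω
  C: Z = 1/(jωC) = -j/(ω·C) = 0 - j41.23 Ω
Step 3 — Series combination: Z_total = R + C = 767 - j41.23 Ω = 768.1∠-3.1° Ω.

Z = 767 - j41.23 Ω = 768.1∠-3.1° Ω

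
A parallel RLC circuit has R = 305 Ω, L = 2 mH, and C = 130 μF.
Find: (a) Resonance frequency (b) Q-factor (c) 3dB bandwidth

Step 1 — Resonance: ω₀ = 1/√(LC) = 1/√(0.002·0.00013) = 1961 rad/s.
Step 2 — f₀ = ω₀/(2π) = 312.1 Hz.
Step 3 — Parallel Q: Q = R/(ω₀L) = 305/(1961·0.002) = 77.76.
Step 4 — Bandwidth: Δω = ω₀/Q = 25.22 rad/s; BW = Δω/(2π) = 4.014 Hz.

(a) f₀ = 312.1 Hz  (b) Q = 77.76  (c) BW = 4.014 Hz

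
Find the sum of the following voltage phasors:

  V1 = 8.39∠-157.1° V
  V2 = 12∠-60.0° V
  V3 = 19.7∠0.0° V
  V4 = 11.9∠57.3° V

Step 1 — Convert each phasor to rectangular form:
  V1 = 8.39·(cos(-157.1°) + j·sin(-157.1°)) = -7.729 - j3.265 V
  V2 = 12·(cos(-60.0°) + j·sin(-60.0°)) = 6 - j10.39 V
  V3 = 19.7·(cos(0.0°) + j·sin(0.0°)) = 19.7 V
  V4 = 11.9·(cos(57.3°) + j·sin(57.3°)) = 6.429 + j10.01 V
Step 2 — Sum components: V_total = 24.4 - j3.643 V.
Step 3 — Convert to polar: |V_total| = 24.67 V, ∠V_total = -8.5°.

V_total = 24.67∠-8.5° V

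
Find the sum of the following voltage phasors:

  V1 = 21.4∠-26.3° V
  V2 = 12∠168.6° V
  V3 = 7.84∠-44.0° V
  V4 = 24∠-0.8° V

Step 1 — Convert each phasor to rectangular form:
  V1 = 21.4·(cos(-26.3°) + j·sin(-26.3°)) = 19.18 - j9.482 V
  V2 = 12·(cos(168.6°) + j·sin(168.6°)) = -11.76 + j2.372 V
  V3 = 7.84·(cos(-44.0°) + j·sin(-44.0°)) = 5.64 - j5.446 V
  V4 = 24·(cos(-0.8°) + j·sin(-0.8°)) = 24 - j0.3351 V
Step 2 — Sum components: V_total = 37.06 - j12.89 V.
Step 3 — Convert to polar: |V_total| = 39.24 V, ∠V_total = -19.2°.

V_total = 39.24∠-19.2° V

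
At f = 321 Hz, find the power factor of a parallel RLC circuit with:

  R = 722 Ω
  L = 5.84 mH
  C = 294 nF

Step 1 — Angular frequency: ω = 2π·f = 2π·321 = 2017 rad/s.
Step 2 — Component impedances:
  R: Z = R = 722 Ω
  L: Z = jωL = j·2017·0.00584 = 0 + j11.78 Ω
  C: Z = 1/(jωC) = -j/(ω·C) = 0 - j1686 Ω
Step 3 — Parallel combination: 1/Z_total = 1/R + 1/L + 1/C; Z_total = 0.1948 + j11.86 Ω = 11.86∠89.1° Ω.
Step 4 — Power factor: PF = cos(φ) = Re(Z)/|Z| = 0.19482/11.86 = 0.01643.
Step 5 — Type: Im(Z) = 11.86 ⇒ lagging (phase φ = 89.1°).

PF = 0.01643 (lagging, φ = 89.1°)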